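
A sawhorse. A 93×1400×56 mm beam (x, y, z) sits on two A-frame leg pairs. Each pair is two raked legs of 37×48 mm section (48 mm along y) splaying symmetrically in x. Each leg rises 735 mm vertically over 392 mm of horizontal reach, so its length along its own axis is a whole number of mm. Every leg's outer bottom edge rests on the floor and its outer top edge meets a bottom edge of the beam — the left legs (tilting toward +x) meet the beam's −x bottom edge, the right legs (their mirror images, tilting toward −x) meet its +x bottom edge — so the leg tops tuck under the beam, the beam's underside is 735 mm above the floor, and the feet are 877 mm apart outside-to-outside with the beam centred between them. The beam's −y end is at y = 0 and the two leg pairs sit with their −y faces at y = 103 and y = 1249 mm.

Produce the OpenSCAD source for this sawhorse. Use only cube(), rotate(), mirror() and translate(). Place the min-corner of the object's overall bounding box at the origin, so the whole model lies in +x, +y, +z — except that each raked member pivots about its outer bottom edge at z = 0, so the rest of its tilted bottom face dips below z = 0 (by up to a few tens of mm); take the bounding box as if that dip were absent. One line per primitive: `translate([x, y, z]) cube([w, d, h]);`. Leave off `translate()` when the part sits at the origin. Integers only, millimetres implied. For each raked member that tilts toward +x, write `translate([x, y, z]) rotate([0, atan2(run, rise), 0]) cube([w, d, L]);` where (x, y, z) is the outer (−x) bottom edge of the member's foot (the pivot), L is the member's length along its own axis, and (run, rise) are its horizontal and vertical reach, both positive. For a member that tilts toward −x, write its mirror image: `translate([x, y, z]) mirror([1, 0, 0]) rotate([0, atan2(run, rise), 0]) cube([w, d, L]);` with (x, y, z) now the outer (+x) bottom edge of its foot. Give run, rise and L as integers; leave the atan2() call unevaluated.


translate([392, 0, 735]) cube([93, 1400, 56]);
translate([0, 103, 0]) rotate([0, atan2(392, 735), 0]) cube([37, 48, 833]);
translate([877, 103, 0]) mirror([1, 0, 0]) rotate([0, atan2(392, 735), 0]) cube([37, 48, 833]);
translate([0, 1249, 0]) rotate([0, atan2(392, 735), 0]) cube([37, 48, 833]);
translate([877, 1249, 0]) mirror([1, 0, 0]) rotate([0, atan2(392, 735), 0]) cube([37, 48, 833]);


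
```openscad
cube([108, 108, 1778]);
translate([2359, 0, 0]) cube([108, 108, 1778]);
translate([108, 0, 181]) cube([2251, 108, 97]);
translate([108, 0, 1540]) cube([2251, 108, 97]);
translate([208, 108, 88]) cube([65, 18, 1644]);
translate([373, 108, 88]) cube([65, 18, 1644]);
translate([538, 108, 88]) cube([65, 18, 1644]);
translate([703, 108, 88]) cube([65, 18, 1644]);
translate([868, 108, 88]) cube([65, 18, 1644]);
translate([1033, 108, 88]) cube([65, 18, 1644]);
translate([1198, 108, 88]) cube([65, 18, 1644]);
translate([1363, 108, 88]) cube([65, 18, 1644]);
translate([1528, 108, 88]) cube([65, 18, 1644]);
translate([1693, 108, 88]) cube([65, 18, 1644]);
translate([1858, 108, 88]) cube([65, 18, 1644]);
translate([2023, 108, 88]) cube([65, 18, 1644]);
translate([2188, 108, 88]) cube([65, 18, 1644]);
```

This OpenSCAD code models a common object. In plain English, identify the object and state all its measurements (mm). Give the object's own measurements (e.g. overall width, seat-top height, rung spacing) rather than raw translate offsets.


A fence section. Two 108×108 mm posts, 1778 mm tall, stand on the floor with a clear span of 2251 mm between their inner faces. Two horizontal rails of 108×97 mm section span the gap between the posts with their undersides at z = 181 mm and z = 1540 mm, flush with the posts' −y face. 13 pickets, each 65 mm wide, 18 mm thick and 1644 mm tall, are fixed to the +y face of the rails with their bottoms at z = 88 mm, spaced across the span with a 100 mm gap after the −x post and between neighbouring pickets, with 106 mm left before the +x post.


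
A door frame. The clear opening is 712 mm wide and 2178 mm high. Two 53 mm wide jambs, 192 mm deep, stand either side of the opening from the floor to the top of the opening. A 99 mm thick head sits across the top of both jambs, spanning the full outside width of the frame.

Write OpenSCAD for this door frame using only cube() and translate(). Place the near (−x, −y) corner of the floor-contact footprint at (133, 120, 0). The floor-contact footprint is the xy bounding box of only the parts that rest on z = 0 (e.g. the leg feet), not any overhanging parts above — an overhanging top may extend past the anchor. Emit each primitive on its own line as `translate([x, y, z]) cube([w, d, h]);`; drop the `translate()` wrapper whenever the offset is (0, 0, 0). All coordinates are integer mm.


translate([133, 120, 0]) cube([53, 192, 2178]);
translate([898, 120, 0]) cube([53, 192, 2178]);
translate([133, 120, 2178]) cube([818, 192, 99]);


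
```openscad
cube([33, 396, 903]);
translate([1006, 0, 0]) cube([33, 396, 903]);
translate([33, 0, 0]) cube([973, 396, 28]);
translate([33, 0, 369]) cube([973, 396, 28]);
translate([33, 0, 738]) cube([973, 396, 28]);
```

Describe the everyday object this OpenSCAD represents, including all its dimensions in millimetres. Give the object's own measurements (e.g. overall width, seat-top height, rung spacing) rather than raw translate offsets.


An open bookshelf. Two side panels, each 33 mm thick, 396 mm deep and 903 mm tall, stand 1039 mm apart (outside-to-outside). Between them sit 3 shelves, each 28 mm thick and 396 mm deep, spanning the full gap between the sides. The bottom shelf rests on the floor (its underside at z = 0) and the clear gap between one shelf's top and the next shelf's underside is 341 mm.


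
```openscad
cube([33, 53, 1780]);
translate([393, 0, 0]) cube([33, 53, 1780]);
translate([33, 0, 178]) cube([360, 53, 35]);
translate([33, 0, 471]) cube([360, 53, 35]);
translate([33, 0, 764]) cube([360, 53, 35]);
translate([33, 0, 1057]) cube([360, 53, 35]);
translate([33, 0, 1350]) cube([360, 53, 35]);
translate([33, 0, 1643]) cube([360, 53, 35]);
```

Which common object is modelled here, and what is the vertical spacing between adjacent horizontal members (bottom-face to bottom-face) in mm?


A ladder. The rung spacing is 293 mm.

Two tall 33×53 posts with 6 short bars between them — a ladder. Adjacent rungs sit at z = 178 and z = 471, so the spacing is 471 − 178 = 293 mm.


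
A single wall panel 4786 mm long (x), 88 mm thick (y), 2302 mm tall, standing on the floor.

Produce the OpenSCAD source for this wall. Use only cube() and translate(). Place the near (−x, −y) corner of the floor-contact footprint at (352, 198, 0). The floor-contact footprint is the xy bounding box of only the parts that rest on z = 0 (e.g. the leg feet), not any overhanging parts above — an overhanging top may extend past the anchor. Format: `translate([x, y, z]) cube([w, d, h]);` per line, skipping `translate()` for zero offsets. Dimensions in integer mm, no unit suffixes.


translate([352, 198, 0]) cube([4786, 88, 2302]);


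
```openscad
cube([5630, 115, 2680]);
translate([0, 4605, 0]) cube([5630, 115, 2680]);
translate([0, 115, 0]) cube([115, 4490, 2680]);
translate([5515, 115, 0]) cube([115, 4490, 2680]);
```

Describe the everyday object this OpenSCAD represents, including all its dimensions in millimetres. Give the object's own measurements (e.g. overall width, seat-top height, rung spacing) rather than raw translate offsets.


The wall frame of a small rectangular building: four walls, each 2680 mm tall and 115 mm thick, enclosing a footprint 5630 mm (x) by 4720 mm (y) outside-to-outside, with no floor or roof. The front and back walls (the −y and +y sides) span the full width; the two side walls fit between them.


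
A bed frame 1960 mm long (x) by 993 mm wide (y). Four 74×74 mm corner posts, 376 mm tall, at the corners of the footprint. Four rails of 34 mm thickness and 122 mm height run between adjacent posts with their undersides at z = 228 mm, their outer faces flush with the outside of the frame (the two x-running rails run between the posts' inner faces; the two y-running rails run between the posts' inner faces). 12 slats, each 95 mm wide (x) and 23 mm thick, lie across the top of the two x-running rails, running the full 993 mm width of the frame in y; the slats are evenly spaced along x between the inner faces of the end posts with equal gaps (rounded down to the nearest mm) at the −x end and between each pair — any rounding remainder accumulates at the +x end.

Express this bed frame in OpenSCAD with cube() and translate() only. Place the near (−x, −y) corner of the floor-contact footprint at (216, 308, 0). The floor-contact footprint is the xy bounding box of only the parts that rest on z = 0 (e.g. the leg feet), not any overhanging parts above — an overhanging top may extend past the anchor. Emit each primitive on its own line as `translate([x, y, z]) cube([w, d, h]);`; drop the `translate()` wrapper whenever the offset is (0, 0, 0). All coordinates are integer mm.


translate([216, 308, 0]) cube([74, 74, 376]);
translate([216, 1227, 0]) cube([74, 74, 376]);
translate([2102, 308, 0]) cube([74, 74, 376]);
translate([2102, 1227, 0]) cube([74, 74, 376]);
translate([290, 308, 228]) cube([1812, 34, 122]);
translate([290, 1267, 228]) cube([1812, 34, 122]);
translate([216, 382, 228]) cube([34, 845, 122]);
translate([2142, 382, 228]) cube([34, 845, 122]);
translate([341, 308, 350]) cube([95, 993, 23]);
translate([487, 308, 350]) cube([95, 993, 23]);
translate([633, 308, 350]) cube([95, 993, 23]);
translate([779, 308, 350]) cube([95, 993, 23]);
translate([925, 308, 350]) cube([95, 993, 23]);
translate([1071, 308, 350]) cube([95, 993, 23]);
translate([1217, 308, 350]) cube([95, 993, 23]);
translate([1363, 308, 350]) cube([95, 993, 23]);
translate([1509, 308, 350]) cube([95, 993, 23]);
translate([1655, 308, 350]) cube([95, 993, 23]);
translate([1801, 308, 350]) cube([95, 993, 23]);
translate([1947, 308, 350]) cube([95, 993, 23]);


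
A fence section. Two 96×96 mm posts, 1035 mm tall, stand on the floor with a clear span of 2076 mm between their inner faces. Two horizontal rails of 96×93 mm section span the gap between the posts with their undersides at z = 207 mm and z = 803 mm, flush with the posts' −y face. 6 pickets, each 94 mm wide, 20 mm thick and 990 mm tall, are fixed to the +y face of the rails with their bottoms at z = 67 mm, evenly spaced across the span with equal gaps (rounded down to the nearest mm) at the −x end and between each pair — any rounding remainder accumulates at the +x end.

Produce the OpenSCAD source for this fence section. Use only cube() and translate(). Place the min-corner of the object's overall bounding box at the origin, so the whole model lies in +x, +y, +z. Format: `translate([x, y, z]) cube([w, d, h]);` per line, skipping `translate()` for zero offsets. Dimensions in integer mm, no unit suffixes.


cube([96, 96, 1035]);
translate([2172, 0, 0]) cube([96, 96, 1035]);
translate([96, 0, 207]) cube([2076, 96, 93]);
translate([96, 0, 803]) cube([2076, 96, 93]);
translate([312, 96, 67]) cube([94, 20, 990]);
translate([622, 96, 67]) cube([94, 20, 990]);
translate([932, 96, 67]) cube([94, 20, 990]);
translate([1242, 96, 67]) cube([94, 20, 990]);
translate([1552, 96, 67]) cube([94, 20, 990]);
translate([1862, 96, 67]) cube([94, 20, 990]);


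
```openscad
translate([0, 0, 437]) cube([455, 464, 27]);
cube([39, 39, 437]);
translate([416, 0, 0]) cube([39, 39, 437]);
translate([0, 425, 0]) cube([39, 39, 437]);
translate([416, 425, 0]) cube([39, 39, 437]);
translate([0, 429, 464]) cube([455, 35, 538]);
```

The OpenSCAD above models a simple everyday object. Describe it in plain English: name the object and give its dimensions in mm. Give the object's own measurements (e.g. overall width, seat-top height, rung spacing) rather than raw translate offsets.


A chair. The seat is a 455×464×27 mm slab with its top at z = 464 mm, on four 39×39 mm corner legs (flush with the seat edges, standing on z = 0). A flat backrest 35 mm thick, 538 mm tall, spans the full seat width and rises from the seat top along its +y edge, rear face flush with the rear of the seat.


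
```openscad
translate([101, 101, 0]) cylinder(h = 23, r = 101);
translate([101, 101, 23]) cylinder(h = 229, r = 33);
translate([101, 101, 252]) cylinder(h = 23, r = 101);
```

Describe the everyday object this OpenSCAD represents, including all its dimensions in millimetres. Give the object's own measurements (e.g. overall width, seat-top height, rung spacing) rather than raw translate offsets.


A spool: two coaxial disc flanges of radius 101 mm and thickness 23 mm, joined by a core cylinder of radius 33 mm and height 229 mm. The lower flange rests on z = 0 and the three cylinders share a vertical axis.


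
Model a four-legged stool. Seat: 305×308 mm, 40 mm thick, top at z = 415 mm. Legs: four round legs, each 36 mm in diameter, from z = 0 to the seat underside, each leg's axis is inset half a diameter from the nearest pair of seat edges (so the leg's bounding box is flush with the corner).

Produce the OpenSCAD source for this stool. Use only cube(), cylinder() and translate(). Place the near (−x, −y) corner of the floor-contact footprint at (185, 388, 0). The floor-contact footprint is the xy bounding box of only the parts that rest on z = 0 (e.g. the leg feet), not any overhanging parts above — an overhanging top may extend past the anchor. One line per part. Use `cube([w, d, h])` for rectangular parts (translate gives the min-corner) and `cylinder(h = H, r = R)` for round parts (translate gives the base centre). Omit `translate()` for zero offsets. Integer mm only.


translate([185, 388, 375]) cube([305, 308, 40]);
translate([203, 406, 0]) cylinder(h = 375, r = 18);
translate([472, 406, 0]) cylinder(h = 375, r = 18);
translate([203, 678, 0]) cylinder(h = 375, r = 18);
translate([472, 678, 0]) cylinder(h = 375, r = 18);


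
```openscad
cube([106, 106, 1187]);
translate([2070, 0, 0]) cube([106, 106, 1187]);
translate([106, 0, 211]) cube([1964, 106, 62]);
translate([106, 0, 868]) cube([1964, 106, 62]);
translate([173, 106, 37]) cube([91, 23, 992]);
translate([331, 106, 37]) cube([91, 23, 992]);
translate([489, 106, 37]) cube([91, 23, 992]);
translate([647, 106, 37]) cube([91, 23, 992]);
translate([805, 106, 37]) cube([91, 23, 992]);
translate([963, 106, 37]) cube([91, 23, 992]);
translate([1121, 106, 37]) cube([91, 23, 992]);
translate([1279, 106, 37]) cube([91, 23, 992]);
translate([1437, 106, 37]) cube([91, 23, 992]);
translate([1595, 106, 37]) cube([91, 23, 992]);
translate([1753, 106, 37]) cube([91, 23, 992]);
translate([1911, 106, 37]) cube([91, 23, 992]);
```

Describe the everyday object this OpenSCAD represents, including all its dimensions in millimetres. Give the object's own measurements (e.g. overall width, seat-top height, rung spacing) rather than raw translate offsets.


A fence section. Two 106×106 mm posts, 1187 mm tall, stand on the floor with a clear span of 1964 mm between their inner faces. Two horizontal rails of 106×62 mm section span the gap between the posts with their undersides at z = 211 mm and z = 868 mm, flush with the posts' −y face. 12 pickets, each 91 mm wide, 23 mm thick and 992 mm tall, are fixed to the +y face of the rails with their bottoms at z = 37 mm, spaced across the span with a 67 mm gap after the −x post and between neighbouring pickets, with 68 mm left before the +x post.


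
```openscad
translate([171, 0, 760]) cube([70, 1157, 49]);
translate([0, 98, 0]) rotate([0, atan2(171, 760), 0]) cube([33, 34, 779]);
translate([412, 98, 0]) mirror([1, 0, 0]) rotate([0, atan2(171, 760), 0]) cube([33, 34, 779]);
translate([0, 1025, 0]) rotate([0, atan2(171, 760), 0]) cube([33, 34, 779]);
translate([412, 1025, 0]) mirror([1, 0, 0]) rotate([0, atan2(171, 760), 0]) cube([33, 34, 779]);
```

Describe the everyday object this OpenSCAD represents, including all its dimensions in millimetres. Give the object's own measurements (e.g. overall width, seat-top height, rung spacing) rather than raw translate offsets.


A sawhorse. A 70×1157×49 mm beam (x, y, z) sits on two A-frame leg pairs. Each pair is two raked legs of 33×34 mm section (34 mm along y) splaying symmetrically in x. Each leg rises 760 mm vertically over 171 mm of horizontal reach and is 779 mm long along its own axis. Every leg's outer bottom edge rests on the floor and its outer top edge meets a bottom edge of the beam — the left legs (tilting toward +x) meet the beam's −x bottom edge, the right legs (their mirror images, tilting toward −x) meet its +x bottom edge — so the leg tops tuck under the beam, the beam's underside is 760 mm above the floor, and the feet are 412 mm apart outside-to-outside with the beam centred between them. The two leg pairs are set in 98 mm from either end of the beam.


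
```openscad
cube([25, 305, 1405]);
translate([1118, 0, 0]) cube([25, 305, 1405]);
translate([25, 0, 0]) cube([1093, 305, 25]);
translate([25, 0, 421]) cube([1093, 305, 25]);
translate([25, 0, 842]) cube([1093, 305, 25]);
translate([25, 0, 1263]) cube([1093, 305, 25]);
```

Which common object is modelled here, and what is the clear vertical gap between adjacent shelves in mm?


A bookshelf. The clear shelf gap is 396 mm.

Two tall side panels with 4 horizontal boards between them — a bookshelf. The first two shelf undersides are at z = 0 and z = 421; with shelf thickness 25, the clear gap is 421 − 0 − 25 = 396 mm.


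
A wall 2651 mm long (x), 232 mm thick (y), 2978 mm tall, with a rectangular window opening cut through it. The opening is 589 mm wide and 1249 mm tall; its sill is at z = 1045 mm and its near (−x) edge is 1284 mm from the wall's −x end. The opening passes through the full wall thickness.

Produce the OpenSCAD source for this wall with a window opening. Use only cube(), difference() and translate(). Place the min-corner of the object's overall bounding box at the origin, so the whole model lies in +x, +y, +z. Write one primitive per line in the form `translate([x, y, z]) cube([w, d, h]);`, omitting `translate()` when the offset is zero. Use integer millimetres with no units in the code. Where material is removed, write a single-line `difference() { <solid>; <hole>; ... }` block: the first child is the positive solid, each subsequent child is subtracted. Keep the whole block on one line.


difference() { cube([2651, 232, 2978]); translate([1284, 0, 1045]) cube([589, 232, 1249]); }


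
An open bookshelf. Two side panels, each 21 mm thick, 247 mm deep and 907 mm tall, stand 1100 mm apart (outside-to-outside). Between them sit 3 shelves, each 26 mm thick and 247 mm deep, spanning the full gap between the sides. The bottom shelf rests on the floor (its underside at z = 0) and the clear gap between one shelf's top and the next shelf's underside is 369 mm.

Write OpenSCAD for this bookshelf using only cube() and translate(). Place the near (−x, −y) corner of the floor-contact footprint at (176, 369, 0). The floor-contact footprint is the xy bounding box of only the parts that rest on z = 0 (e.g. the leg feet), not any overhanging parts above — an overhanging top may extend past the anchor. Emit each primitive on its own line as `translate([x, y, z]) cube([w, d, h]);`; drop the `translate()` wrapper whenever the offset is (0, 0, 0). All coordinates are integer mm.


translate([176, 369, 0]) cube([21, 247, 907]);
translate([1255, 369, 0]) cube([21, 247, 907]);
translate([197, 369, 0]) cube([1058, 247, 26]);
translate([197, 369, 395]) cube([1058, 247, 26]);
translate([197, 369, 790]) cube([1058, 247, 26]);


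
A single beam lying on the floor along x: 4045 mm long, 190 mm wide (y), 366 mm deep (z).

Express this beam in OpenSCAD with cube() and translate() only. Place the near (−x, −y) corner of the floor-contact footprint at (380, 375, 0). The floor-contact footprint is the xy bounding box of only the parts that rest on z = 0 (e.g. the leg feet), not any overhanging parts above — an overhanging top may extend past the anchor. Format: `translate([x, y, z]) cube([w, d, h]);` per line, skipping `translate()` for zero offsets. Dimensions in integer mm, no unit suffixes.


translate([380, 375, 0]) cube([4045, 190, 366]);


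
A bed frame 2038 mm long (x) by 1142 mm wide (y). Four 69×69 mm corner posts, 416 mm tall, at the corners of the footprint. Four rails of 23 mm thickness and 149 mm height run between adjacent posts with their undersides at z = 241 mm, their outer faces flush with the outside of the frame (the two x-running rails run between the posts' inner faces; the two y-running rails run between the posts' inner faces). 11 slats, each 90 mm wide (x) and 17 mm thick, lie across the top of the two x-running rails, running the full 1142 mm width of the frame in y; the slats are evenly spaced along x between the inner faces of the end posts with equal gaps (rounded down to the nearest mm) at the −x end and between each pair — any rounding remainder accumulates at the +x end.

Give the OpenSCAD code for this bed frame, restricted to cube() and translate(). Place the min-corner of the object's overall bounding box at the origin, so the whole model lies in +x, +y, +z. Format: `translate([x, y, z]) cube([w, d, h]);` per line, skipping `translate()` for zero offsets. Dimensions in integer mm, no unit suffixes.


// slat z = rail_z + rail_h = 241 + 149 = 390
// slat gap = ⌊(1900 − 11·90) / 12⌋ = 75
cube([69, 69, 416]);
translate([0, 1073, 0]) cube([69, 69, 416]);
translate([1969, 0, 0]) cube([69, 69, 416]);
translate([1969, 1073, 0]) cube([69, 69, 416]);
translate([69, 0, 241]) cube([1900, 23, 149]);
translate([69, 1119, 241]) cube([1900, 23, 149]);
translate([0, 69, 241]) cube([23, 1004, 149]);
translate([2015, 69, 241]) cube([23, 1004, 149]);
translate([144, 0, 390]) cube([90, 1142, 17]);
translate([309, 0, 390]) cube([90, 1142, 17]);
translate([474, 0, 390]) cube([90, 1142, 17]);
translate([639, 0, 390]) cube([90, 1142, 17]);
translate([804, 0, 390]) cube([90, 1142, 17]);
translate([969, 0, 390]) cube([90, 1142, 17]);
translate([1134, 0, 390]) cube([90, 1142, 17]);
translate([1299, 0, 390]) cube([90, 1142, 17]);
translate([1464, 0, 390]) cube([90, 1142, 17]);
translate([1629, 0, 390]) cube([90, 1142, 17]);
translate([1794, 0, 390]) cube([90, 1142, 17]);


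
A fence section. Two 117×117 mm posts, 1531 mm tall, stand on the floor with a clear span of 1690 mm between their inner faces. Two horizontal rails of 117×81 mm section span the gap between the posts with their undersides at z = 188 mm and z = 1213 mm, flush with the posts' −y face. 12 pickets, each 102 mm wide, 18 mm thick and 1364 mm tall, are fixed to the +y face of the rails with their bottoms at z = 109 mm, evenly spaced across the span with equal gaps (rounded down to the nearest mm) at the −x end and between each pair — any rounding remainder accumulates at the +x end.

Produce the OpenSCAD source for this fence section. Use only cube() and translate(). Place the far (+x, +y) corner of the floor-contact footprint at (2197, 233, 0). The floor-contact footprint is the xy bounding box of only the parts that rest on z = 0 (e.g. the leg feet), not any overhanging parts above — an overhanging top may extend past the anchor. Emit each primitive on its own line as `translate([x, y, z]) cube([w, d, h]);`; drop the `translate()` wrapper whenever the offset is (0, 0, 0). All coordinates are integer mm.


translate([273, 116, 0]) cube([117, 117, 1531]);
translate([2080, 116, 0]) cube([117, 117, 1531]);
translate([390, 116, 188]) cube([1690, 117, 81]);
translate([390, 116, 1213]) cube([1690, 117, 81]);
translate([425, 233, 109]) cube([102, 18, 1364]);
translate([562, 233, 109]) cube([102, 18, 1364]);
translate([699, 233, 109]) cube([102, 18, 1364]);
translate([836, 233, 109]) cube([102, 18, 1364]);
translate([973, 233, 109]) cube([102, 18, 1364]);
translate([1110, 233, 109]) cube([102, 18, 1364]);
translate([1247, 233, 109]) cube([102, 18, 1364]);
translate([1384, 233, 109]) cube([102, 18, 1364]);
translate([1521, 233, 109]) cube([102, 18, 1364]);
translate([1658, 233, 109]) cube([102, 18, 1364]);
translate([1795, 233, 109]) cube([102, 18, 1364]);
translate([1932, 233, 109]) cube([102, 18, 1364]);


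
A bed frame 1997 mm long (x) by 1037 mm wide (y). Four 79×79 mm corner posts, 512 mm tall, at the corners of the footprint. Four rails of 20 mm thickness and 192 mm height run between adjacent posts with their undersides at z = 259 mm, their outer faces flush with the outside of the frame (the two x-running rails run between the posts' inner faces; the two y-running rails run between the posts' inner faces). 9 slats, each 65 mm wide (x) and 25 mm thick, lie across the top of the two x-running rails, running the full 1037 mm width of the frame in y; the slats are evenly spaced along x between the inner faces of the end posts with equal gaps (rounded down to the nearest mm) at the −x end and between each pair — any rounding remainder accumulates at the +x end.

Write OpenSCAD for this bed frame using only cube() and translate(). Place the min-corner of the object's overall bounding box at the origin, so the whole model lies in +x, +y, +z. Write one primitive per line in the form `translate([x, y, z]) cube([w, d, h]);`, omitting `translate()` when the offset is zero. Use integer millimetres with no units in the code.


cube([79, 79, 512]);
translate([0, 958, 0]) cube([79, 79, 512]);
translate([1918, 0, 0]) cube([79, 79, 512]);
translate([1918, 958, 0]) cube([79, 79, 512]);
translate([79, 0, 259]) cube([1839, 20, 192]);
translate([79, 1017, 259]) cube([1839, 20, 192]);
translate([0, 79, 259]) cube([20, 879, 192]);
translate([1977, 79, 259]) cube([20, 879, 192]);
translate([204, 0, 451]) cube([65, 1037, 25]);
translate([394, 0, 451]) cube([65, 1037, 25]);
translate([584, 0, 451]) cube([65, 1037, 25]);
translate([774, 0, 451]) cube([65, 1037, 25]);
translate([964, 0, 451]) cube([65, 1037, 25]);
translate([1154, 0, 451]) cube([65, 1037, 25]);
translate([1344, 0, 451]) cube([65, 1037, 25]);
translate([1534, 0, 451]) cube([65, 1037, 25]);
translate([1724, 0, 451]) cube([65, 1037, 25]);


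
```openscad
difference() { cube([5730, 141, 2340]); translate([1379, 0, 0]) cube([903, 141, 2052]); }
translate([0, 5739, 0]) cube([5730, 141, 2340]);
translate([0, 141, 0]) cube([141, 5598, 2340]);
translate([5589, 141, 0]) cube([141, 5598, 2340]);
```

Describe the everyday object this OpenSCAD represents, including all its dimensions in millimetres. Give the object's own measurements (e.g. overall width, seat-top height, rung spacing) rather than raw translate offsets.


A single room: four walls, each 2340 mm tall and 141 mm thick, enclosing an outside footprint 5730×5880 mm (x × y), no floor or roof. The front and back walls (−y and +y sides) run the full x-width; the side walls fit between their inner faces. A door opening 903 mm wide and 2052 mm tall is cut through the front wall from the floor up, its −x edge 1379 mm from the wall's −x end.


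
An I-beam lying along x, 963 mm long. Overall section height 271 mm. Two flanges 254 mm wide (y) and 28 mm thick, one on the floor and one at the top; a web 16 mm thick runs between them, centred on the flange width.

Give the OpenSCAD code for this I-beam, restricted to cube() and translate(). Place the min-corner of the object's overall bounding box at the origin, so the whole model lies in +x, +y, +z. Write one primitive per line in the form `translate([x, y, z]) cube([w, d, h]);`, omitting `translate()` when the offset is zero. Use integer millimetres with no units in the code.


cube([963, 254, 28]);
translate([0, 119, 28]) cube([963, 16, 215]);
translate([0, 0, 243]) cube([963, 254, 28]);


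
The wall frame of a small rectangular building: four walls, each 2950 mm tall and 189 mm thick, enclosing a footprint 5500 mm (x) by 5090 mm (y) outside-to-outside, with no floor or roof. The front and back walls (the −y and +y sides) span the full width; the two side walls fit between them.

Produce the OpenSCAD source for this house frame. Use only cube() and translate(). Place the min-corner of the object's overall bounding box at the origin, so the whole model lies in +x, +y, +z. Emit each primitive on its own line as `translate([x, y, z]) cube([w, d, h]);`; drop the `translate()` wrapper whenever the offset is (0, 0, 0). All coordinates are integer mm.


cube([5500, 189, 2950]);
translate([0, 4901, 0]) cube([5500, 189, 2950]);
translate([0, 189, 0]) cube([189, 4712, 2950]);
translate([5311, 189, 0]) cube([189, 4712, 2950]);


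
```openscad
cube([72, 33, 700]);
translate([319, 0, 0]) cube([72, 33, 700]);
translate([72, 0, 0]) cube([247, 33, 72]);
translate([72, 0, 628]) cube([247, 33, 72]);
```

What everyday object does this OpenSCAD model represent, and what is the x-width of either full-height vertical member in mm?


A picture frame. The border width is 72 mm.

Four thin pieces enclosing a rectangular opening — a picture frame. The two full-height stiles are 700 mm tall; the top rail sits at z = 628 and is 72 mm tall, so the border above the opening is 700 − 628 = 72 mm, matching the stile x-width.


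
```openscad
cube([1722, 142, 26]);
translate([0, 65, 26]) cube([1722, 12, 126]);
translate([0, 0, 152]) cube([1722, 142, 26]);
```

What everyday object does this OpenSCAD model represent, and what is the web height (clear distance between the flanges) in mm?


An I-beam. The web height is 126 mm.

Two wide flanges with a thin centred web — an I-beam. Overall 178 mm minus two 26 mm flanges gives a web of 178 − 2·26 = 126 mm.


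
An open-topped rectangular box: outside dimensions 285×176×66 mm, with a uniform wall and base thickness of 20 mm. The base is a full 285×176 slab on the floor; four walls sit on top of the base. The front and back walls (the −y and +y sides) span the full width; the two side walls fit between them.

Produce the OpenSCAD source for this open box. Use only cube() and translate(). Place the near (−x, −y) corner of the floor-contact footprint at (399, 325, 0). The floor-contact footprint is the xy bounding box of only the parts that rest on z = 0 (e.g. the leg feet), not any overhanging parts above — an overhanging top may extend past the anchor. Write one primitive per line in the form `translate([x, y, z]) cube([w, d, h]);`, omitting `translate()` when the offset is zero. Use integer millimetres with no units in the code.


translate([399, 325, 0]) cube([285, 176, 20]);
translate([399, 325, 20]) cube([285, 20, 46]);
translate([399, 481, 20]) cube([285, 20, 46]);
translate([399, 345, 20]) cube([20, 136, 46]);
translate([664, 345, 20]) cube([20, 136, 46]);


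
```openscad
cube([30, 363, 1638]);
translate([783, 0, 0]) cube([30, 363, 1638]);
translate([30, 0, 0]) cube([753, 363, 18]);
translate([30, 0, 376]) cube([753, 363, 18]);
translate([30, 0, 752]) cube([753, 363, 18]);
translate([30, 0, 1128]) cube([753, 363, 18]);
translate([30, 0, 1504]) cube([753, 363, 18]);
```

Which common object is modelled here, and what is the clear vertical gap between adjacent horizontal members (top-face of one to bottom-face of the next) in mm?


A bookshelf. The clear shelf gap is 358 mm.

Two tall side panels with 5 horizontal boards between them — a bookshelf. The first two shelf undersides are at z = 0 and z = 376; with shelf thickness 18, the clear gap is 376 − 0 − 18 = 358 mm.


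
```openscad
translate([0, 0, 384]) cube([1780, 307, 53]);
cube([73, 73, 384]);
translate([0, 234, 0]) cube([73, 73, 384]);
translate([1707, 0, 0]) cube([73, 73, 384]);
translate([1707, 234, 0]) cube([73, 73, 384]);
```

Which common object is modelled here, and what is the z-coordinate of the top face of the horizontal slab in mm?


A bench. The seat-top height is 437 mm.

A long slab on four corner posts — a bench. The slab sits at z = 384 with thickness 53, so the top is 384 + 53 = 437 mm.


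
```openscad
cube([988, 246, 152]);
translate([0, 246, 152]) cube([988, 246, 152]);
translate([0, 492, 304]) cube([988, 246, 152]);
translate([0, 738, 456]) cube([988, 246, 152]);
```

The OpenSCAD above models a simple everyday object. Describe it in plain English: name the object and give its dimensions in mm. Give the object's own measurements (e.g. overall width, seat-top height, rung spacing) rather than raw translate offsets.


A straight staircase of 4 solid steps. Each step is 988 mm wide (x), 246 mm deep (y, the going) and 152 mm tall (the rise). The first step rests on the floor; each subsequent step sits one going further in +y and one rise higher in +z, directly behind and above the previous step with no overlap.


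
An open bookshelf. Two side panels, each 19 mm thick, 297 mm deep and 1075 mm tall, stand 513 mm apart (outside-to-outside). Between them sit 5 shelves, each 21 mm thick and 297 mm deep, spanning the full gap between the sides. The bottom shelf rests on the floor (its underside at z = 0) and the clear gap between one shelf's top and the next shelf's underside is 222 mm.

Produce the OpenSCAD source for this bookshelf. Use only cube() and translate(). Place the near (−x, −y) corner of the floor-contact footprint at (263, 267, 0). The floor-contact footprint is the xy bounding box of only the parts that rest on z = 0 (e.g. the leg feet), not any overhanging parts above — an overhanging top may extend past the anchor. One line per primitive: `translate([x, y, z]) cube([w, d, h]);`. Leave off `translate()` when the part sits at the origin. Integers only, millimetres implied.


translate([263, 267, 0]) cube([19, 297, 1075]);
translate([757, 267, 0]) cube([19, 297, 1075]);
translate([282, 267, 0]) cube([475, 297, 21]);
translate([282, 267, 243]) cube([475, 297, 21]);
translate([282, 267, 486]) cube([475, 297, 21]);
translate([282, 267, 729]) cube([475, 297, 21]);
translate([282, 267, 972]) cube([475, 297, 21]);


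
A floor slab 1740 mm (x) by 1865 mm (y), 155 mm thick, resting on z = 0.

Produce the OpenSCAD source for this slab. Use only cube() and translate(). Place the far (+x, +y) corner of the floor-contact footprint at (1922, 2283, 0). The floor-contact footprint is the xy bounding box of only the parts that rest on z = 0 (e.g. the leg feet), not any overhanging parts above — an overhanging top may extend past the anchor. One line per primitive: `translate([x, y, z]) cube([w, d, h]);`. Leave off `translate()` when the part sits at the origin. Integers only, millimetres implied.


translate([182, 418, 0]) cube([1740, 1865, 155]);


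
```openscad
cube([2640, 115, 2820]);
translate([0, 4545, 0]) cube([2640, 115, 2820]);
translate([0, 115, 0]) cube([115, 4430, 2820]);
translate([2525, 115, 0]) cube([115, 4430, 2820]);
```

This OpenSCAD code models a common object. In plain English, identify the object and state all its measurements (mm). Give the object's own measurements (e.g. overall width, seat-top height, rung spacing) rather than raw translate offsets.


The wall frame of a small rectangular building: four walls, each 2820 mm tall and 115 mm thick, enclosing a footprint 2640 mm (x) by 4660 mm (y) outside-to-outside, with no floor or roof. The front and back walls (the −y and +y sides) span the full width; the two side walls fit between them.


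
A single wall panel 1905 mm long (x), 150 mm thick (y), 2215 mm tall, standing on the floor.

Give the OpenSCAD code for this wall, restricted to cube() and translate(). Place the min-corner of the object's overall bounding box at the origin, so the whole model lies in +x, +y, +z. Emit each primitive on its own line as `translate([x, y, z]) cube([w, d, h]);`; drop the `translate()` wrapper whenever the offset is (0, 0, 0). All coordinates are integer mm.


cube([1905, 150, 2215]);


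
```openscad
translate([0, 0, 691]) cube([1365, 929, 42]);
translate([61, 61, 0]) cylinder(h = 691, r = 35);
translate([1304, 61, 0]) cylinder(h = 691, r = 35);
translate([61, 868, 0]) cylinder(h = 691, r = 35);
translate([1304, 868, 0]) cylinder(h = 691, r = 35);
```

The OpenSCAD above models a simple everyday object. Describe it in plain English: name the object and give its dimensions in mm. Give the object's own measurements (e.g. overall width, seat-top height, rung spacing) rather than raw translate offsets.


A table: top 1365 mm (x) × 929 mm (y), 42 mm thick, upper face at z = 733 mm, on four round legs of 70 mm diameter, each leg's bounding box inset 26 mm from the nearest pair of top edges from z = 0 to the bottom of the top.


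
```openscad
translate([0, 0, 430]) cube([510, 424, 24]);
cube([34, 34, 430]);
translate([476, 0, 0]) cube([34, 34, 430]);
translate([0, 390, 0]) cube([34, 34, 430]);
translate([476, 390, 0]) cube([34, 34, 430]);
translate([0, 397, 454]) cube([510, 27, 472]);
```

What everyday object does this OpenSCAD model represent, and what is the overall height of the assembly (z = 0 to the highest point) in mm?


A chair. The overall height is 926 mm.

A slab on four corner posts with a tall panel at the back — a chair. The seat slab sits at z = 430 with thickness 24, and the 472 mm backrest starts at the seat top, so the overall height is 430 + 24 + 472 = 926 mm.


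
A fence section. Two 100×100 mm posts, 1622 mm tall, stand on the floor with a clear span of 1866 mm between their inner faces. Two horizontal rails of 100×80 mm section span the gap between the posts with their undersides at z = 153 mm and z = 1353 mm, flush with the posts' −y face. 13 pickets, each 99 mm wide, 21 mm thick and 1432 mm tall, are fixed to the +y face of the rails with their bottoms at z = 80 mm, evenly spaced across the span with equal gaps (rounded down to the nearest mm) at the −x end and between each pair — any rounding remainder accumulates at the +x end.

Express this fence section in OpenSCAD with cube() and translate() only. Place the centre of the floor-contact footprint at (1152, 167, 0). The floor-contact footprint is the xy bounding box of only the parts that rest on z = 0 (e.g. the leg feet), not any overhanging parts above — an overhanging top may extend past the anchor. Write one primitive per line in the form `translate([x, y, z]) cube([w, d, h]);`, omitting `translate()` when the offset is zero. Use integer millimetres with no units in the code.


translate([119, 117, 0]) cube([100, 100, 1622]);
translate([2085, 117, 0]) cube([100, 100, 1622]);
translate([219, 117, 153]) cube([1866, 100, 80]);
translate([219, 117, 1353]) cube([1866, 100, 80]);
translate([260, 217, 80]) cube([99, 21, 1432]);
translate([400, 217, 80]) cube([99, 21, 1432]);
translate([540, 217, 80]) cube([99, 21, 1432]);
translate([680, 217, 80]) cube([99, 21, 1432]);
translate([820, 217, 80]) cube([99, 21, 1432]);
translate([960, 217, 80]) cube([99, 21, 1432]);
translate([1100, 217, 80]) cube([99, 21, 1432]);
translate([1240, 217, 80]) cube([99, 21, 1432]);
translate([1380, 217, 80]) cube([99, 21, 1432]);
translate([1520, 217, 80]) cube([99, 21, 1432]);
translate([1660, 217, 80]) cube([99, 21, 1432]);
translate([1800, 217, 80]) cube([99, 21, 1432]);
translate([1940, 217, 80]) cube([99, 21, 1432]);


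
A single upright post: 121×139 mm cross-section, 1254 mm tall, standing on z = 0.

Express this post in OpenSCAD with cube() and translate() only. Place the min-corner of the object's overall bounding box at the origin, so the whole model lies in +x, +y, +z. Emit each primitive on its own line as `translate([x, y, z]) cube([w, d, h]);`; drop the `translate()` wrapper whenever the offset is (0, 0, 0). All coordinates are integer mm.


cube([121, 139, 1254]);


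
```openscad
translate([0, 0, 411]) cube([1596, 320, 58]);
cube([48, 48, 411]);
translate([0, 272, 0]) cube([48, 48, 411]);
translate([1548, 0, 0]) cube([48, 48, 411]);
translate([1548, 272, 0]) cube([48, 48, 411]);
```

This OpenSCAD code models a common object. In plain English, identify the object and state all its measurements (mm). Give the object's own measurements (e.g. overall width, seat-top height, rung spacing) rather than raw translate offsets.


A bench: a 1596×320 mm seat slab, 58 mm thick, top at z = 469 mm, on four 48×48 mm square legs flush with the seat corners and standing on z = 0.
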